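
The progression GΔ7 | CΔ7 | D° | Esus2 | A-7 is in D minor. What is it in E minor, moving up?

AΔ7 DΔ7 E° F#sus2 B-7

D minor up to E minor is a major second; each chord root moves by that interval while the quality stays the same.
GΔ7: root G up a major second → A, giving AΔ7.
CΔ7: root C up a major second → D, giving DΔ7.
D°: root D up a major second → E, giving E°.
Esus2: root E up a major second → F#, giving F#sus2.
A-7: root A up a major second → B, giving B-7.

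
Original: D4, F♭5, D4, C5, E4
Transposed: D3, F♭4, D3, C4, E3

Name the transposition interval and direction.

From D4 to D3 is 8 letter names — an octave of some quality.
D3 to D4 is 12 semitones, which makes it a perfect octave; the second version is lower, so the direction is down.
Checking another pair — E4 → E3 — gives the same interval.

down a perfect octave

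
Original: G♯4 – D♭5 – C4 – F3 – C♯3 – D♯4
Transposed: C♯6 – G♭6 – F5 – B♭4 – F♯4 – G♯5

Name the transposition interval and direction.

Take the first pair: G#4 → C#6. G to C spans 11 letter names, so the interval is some kind of eleventh.
G#4 to C#6 is 17 semitones, which makes it a perfect eleventh; the second version is higher, so the direction is up.
Checking another pair — D#4 → G#5 — gives the same interval.

up a perfect eleventh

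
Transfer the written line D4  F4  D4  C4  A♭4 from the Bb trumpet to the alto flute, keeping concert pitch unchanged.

First find concert pitch: the Bb trumpet sounds a major second below written, so D4 F4 D4 C4 A♭4 sounds C4 Eb4 C4 Bb3 Gb4.
Then write for alto flute: it sounds a perfect fourth below written, so the part must be a perfect fourth above concert.
C4 → F4
Eb4 → Ab4
C4 → F4
Bb3 → Eb4
Gb4 → Cb5

F4 Ab4 F4 Eb4 Cb5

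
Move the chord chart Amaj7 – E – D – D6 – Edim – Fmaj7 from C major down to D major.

Bmaj7 F# E E6 F#dim Gmaj7

C major down to D major is a minor seventh; each chord root moves by that interval while the quality stays the same.
Amaj7: root A down a minor seventh → B, giving Bmaj7.
E: root E down a minor seventh → F#, giving F#.
D: root D down a minor seventh → E, giving E.
D6: root D down a minor seventh → E, giving E6.
Edim: root E down a minor seventh → F#, giving F#dim.
Fmaj7: root F down a minor seventh → G, giving Gmaj7.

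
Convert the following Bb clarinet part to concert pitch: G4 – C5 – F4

F4 Bb4 Eb4

Written C4 on the Bb clarinet sounds as Bb3, a major second lower; apply that shift to every note.
G4 to F4
C5 to Bb4
F4 to Eb4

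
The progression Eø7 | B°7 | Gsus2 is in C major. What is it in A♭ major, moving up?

Cø7 G°7 Ebsus2

C major up to A♭ major is a minor sixth; each chord root moves by that interval while the quality stays the same.
Eø7: root E up a minor sixth → C, giving Cø7.
B°7: root B up a minor sixth → G, giving G°7.
Gsus2: root G up a minor sixth → Eb, giving Ebsus2.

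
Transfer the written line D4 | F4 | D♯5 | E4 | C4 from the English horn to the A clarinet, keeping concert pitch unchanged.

Bb3 Db4 B4 C4 Ab3

First find concert pitch: the English horn sounds a perfect fifth below written, so D4 F4 D♯5 E4 C4 sounds G3 Bb3 G#4 A3 F3.
Then write for A clarinet: it sounds a minor third below written, so the part must be a minor third above concert.
G3 → Bb3
Bb3 → Db4
G#4 → B4
A3 → C4
F3 → Ab3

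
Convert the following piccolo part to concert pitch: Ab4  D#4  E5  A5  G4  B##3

Ab5 D#5 E6 A6 G5 B##4

Written C4 on the piccolo sounds as C5, a perfect octave higher; apply that shift to every note.
Ab4 to Ab5
D#4 to D#5
E5 to E6
A5 to A6
G4 to G5
B##3 to B##4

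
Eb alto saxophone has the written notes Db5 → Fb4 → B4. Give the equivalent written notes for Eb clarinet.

First find concert pitch: the Eb alto saxophone sounds a major sixth below written, so Db5 Fb4 B4 sounds Fb4 Abb3 D4.
Then write for Eb clarinet: it sounds a minor third above written, so the part must be a minor third below concert.
Fb4 → Db4
Abb3 → Fb3
D4 → B3

Db4 Fb3 B3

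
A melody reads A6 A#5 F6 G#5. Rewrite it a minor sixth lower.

C#6 C##5 A5 B#4

A6 down a minor sixth is C#6.
A#5: a sixth down reaches C, and 8 semitones makes it C##5.
F6: a sixth down reaches A, and 8 semitones makes it A5.
G#5: a sixth down reaches B, and 8 semitones makes it B#4.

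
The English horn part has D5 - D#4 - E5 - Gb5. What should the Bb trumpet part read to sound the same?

A4 A#3 B4 Db5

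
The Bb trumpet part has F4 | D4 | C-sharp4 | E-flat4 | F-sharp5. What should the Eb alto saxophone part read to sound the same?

C5 A4 G#4 Bb4 C#6

First find concert pitch: the Bb trumpet sounds a major second below written, so F4 D4 C-sharp4 E-flat4 F-sharp5 sounds Eb4 C4 B3 Db4 E5.
Then write for Eb alto saxophone: it sounds a major sixth below written, so the part must be a major sixth above concert.
Eb4 → C5
C4 → A4
B3 → G#4
Db4 → Bb4
E5 → C#6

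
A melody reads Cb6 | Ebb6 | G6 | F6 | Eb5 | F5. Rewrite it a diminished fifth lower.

F5 Ab5 C#6 B5 A4 B4

Cb6 gives F5
Ebb6 gives Ab5
G6 gives C#6
F6 gives B5
Eb5 gives A4
F5 gives B4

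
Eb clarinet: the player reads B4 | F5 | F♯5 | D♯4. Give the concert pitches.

Written C4 on the Eb clarinet sounds as Eb4, a minor third higher; apply that shift to every note.
B4 -> D5
F5 -> Ab5
F#5 -> A5
D#4 -> F#4

D5 Ab5 A5 F#4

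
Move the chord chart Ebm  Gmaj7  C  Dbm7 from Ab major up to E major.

Ab major up to E major is an augmented fifth; each chord root moves by that interval while the quality stays the same.
Ebm: root Eb up an augmented fifth → B, giving Bm.
Gmaj7: root G up an augmented fifth → D#, giving D#maj7.
C: root C up an augmented fifth → G#, giving G#.
Dbm7: root Db up an augmented fifth → A, giving Am7.

Bm D#maj7 G# Am7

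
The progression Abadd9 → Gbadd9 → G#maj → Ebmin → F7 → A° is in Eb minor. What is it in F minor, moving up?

Eb minor up to F minor is a major second; each chord root moves by that interval while the quality stays the same.
Abadd9: root Ab up a major second → Bb, giving Bbadd9.
Gbadd9: root Gb up a major second → Ab, giving Abadd9.
G#maj: root G# up a major second → A#, giving A#maj.
Ebmin: root Eb up a major second → F, giving Fmin.
F7: root F up a major second → G, giving G7.
A°: root A up a major second → B, giving B°.

Bbadd9 Abadd9 A#maj Fmin G7 B°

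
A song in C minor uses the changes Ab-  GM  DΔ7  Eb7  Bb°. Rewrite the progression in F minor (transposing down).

C minor down to F minor is a perfect fifth; each chord root moves by that interval while the quality stays the same.
Ab-: root Ab down a perfect fifth → Db, giving Db-.
GM: root G down a perfect fifth → C, giving CM.
DΔ7: root D down a perfect fifth → G, giving GΔ7.
Eb7: root Eb down a perfect fifth → Ab, giving Ab7.
Bb°: root Bb down a perfect fifth → Eb, giving Eb°.

Db- CM GΔ7 Ab7 Eb°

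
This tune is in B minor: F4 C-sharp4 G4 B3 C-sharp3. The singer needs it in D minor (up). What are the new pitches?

Ab4 E4 Bb4 D4 E3

B minor to D minor up is a minor third, so every note moves up by that interval.
F4 becomes Ab4
C#4 becomes E4
G4 becomes Bb4
B3 becomes D4
C#3 becomes E3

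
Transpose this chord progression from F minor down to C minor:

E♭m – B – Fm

F minor down to C minor is a perfect fourth; each chord root moves by that interval while the quality stays the same.
E♭m: root E♭ down a perfect fourth → Bb, giving Bbm.
B: root B down a perfect fourth → F#, giving F#.
Fm: root F down a perfect fourth → C, giving Cm.

Bbm F# Cm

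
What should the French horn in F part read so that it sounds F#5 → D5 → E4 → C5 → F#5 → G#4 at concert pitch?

C#6 A5 B4 G5 C#6 D#5

The French horn in F sounds a perfect fifth below written, so the written part must be a perfect fifth above concert — transpose each note up.
F#5 gives C#6
D5 gives A5
E4 gives B4
C5 gives G5
F#5 gives C#6
G#4 gives D#5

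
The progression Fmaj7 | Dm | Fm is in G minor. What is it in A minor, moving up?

G minor up to A minor is a major second; each chord root moves by that interval while the quality stays the same.
Fmaj7: root F up a major second → G, giving Gmaj7.
Dm: root D up a major second → E, giving Em.
Fm: root F up a major second → G, giving Gm.

Gmaj7 Em Gm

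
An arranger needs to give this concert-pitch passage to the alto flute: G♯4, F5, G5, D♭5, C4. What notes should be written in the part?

C#5 Bb5 C6 Gb5 F4

The alto flute sounds a perfect fourth below written, so the written part must be a perfect fourth above concert — transpose each note up.
G#4 -> C#5
F5 -> Bb5
G5 -> C6
Db5 -> Gb5
C4 -> F4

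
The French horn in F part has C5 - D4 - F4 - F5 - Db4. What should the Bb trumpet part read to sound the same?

G4 A3 C4 C5 Ab3

First find concert pitch: the French horn in F sounds a perfect fifth below written, so C5 D4 F4 F5 Db4 sounds F4 G3 Bb3 Bb4 Gb3.
Then write for Bb trumpet: it sounds a major second below written, so the part must be a major second above concert.
F4 → G4
G3 → A3
Bb3 → C4
Bb4 → C5
Gb3 → Ab3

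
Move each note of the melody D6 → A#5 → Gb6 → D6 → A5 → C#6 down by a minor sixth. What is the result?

D6 to F#5
A#5 to C##5
Gb6 to Bb5
D6 to F#5
A5 to C#5
C#6 to E#5

F#5 C##5 Bb5 F#5 C#5 E#5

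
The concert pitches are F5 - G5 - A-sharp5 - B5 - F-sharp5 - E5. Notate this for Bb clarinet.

G5 A5 B#5 C#6 G#5 F#5

Written C4 sounds as Bb3 on the Bb clarinet, so concert pitches are written a major second up.
F5 to G5
G5 to A5
A#5 to B#5
B5 to C#6
F#5 to G#5
E5 to F#5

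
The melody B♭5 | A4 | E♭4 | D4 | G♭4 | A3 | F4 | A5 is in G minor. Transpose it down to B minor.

From G down to B is a minor sixth; apply that to each pitch.
Bb5 → D5
A4 → C#4
Eb4 → G3
D4 → F#3
Gb4 → Bb3
A3 → C#3
F4 → A3
A5 → C#5

D5 C#4 G3 F#3 Bb3 C#3 A3 C#5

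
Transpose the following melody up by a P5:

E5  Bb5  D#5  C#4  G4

E5 -> B5
Bb5 -> F6
D#5 -> A#5
C#4 -> G#4
G4 -> D5

B5 F6 A#5 G#4 D5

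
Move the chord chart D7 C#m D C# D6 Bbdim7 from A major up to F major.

A major up to F major is a minor sixth; each chord root moves by that interval while the quality stays the same.
D7: root D up a minor sixth → Bb, giving Bb7.
C#m: root C# up a minor sixth → A, giving Am.
D: root D up a minor sixth → Bb, giving Bb.
C#: root C# up a minor sixth → A, giving A.
D6: root D up a minor sixth → Bb, giving Bb6.
Bbdim7: root Bb up a minor sixth → Gb, giving Gbdim7.

Bb7 Am Bb A Bb6 Gbdim7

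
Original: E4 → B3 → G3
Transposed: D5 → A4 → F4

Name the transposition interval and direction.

up a minor seventh

Take the first pair: E4 → D5. E to D spans 7 letter names, so the interval is some kind of seventh.
E4 to D5 is 10 semitones, which makes it a minor seventh; the second version is higher, so the direction is up.
Checking another pair — G3 → F4 — gives the same interval.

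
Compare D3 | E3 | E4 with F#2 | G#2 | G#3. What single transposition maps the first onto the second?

down a minor sixth

From D3 to F#2 is 6 letter names — a sixth of some quality.
F#2 to D3 is 8 semitones, which makes it a minor sixth; the second version is lower, so the direction is down.
Checking another pair — E4 → G#3 — gives the same interval.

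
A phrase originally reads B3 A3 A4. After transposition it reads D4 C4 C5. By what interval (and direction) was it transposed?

Take the first pair: B3 → D4. B to D spans 3 letter names, so the interval is some kind of third.
B3 to D4 is 3 semitones, which makes it a minor third; the second version is higher, so the direction is up.
Checking another pair — A4 → C5 — gives the same interval.

up a minor third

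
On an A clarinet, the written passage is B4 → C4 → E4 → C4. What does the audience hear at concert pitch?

Written C4 on the A clarinet sounds as A3, a minor third lower; apply that shift to every note.
B4 -> G#4
C4 -> A3
E4 -> C#4
C4 -> A3

G#4 A3 C#4 A3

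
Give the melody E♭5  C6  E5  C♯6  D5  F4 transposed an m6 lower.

G4 E5 G#4 E#5 F#4 A3

A minor sixth down from Eb5 gives G4.
C6: a sixth down reaches E, and 8 semitones makes it E5.
A minor sixth down from E5 gives G#4.
C#6: a sixth down reaches E, and 8 semitones makes it E#5.
D5 down a minor sixth is F#4.
F4: a sixth down reaches A, and 8 semitones makes it A3.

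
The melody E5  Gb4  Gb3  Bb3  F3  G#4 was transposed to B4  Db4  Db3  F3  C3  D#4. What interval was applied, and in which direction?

From E5 to B4 is 4 letter names — a fourth of some quality.
B4 to E5 is 5 semitones, which makes it a perfect fourth; the second version is lower, so the direction is down.
Checking another pair — G#4 → D#4 — gives the same interval.

down a perfect fourth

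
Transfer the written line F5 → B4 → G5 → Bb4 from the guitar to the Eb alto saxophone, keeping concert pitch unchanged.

First find concert pitch: the guitar sounds a perfect octave below written, so F5 B4 G5 Bb4 sounds F4 B3 G4 Bb3.
Then write for Eb alto saxophone: it sounds a major sixth below written, so the part must be a major sixth above concert.
F4 → D5
B3 → G#4
G4 → E5
Bb3 → G4

D5 G#4 E5 G4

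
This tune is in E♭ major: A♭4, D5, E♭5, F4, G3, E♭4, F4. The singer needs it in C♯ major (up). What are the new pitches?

F#5 B#5 C#6 D#5 E#4 C#5 D#5

From E♭ up to C♯ is an augmented sixth; apply that to each pitch.
Ab4 becomes F#5
D5 becomes B#5
Eb5 becomes C#6
F4 becomes D#5
G3 becomes E#4
Eb4 becomes C#5
F4 becomes D#5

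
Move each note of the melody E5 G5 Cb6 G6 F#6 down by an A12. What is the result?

Ab3 Cb4 Fbb4 Cb5 Bb4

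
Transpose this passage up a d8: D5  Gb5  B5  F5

Db6 Gbb6 Bb6 Fb6

D5 → Db6
Gb5 → Gbb6
B5 → Bb6
F5 → Fb6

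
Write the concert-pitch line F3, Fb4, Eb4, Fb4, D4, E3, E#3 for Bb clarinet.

Written C4 sounds as Bb3 on the Bb clarinet, so concert pitches are written a major second up.
F3 to G3
Fb4 to Gb4
Eb4 to F4
Fb4 to Gb4
D4 to E4
E3 to F#3
E#3 to F##3

G3 Gb4 F4 Gb4 E4 F#3 F##3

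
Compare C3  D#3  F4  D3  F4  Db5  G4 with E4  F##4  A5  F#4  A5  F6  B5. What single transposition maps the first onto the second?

up a major tenth

Take the first pair: C3 → E4. C to E spans 10 letter names, so the interval is some kind of tenth.
C3 to E4 is 16 semitones, which makes it a major tenth; the second version is higher, so the direction is up.
Checking another pair — G4 → B5 — gives the same interval.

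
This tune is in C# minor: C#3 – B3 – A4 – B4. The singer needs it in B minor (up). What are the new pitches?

B3 A4 G5 A5

C# minor to B minor up is a minor seventh, so every note moves up by that interval.
C#3 to B3
B3 to A4
A4 to G5
B4 to A5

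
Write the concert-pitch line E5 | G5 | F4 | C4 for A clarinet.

Written C4 sounds as A3 on the A clarinet, so concert pitches are written a minor third up.
E5 → G5
G5 → Bb5
F4 → Ab4
C4 → Eb4

G5 Bb5 Ab4 Eb4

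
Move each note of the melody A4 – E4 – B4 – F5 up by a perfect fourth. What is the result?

D5 A4 E5 Bb5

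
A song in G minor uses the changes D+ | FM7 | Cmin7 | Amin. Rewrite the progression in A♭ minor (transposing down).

G minor down to A♭ minor is a major seventh; each chord root moves by that interval while the quality stays the same.
D+: root D down a major seventh → Eb, giving Eb+.
FM7: root F down a major seventh → Gb, giving GbM7.
Cmin7: root C down a major seventh → Db, giving Dbmin7.
Amin: root A down a major seventh → Bb, giving Bbmin.

Eb+ GbM7 Dbmin7 Bbmin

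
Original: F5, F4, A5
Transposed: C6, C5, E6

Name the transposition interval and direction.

up a perfect fifth

From F5 to C6 is 5 letter names — a fifth of some quality.
F5 to C6 is 7 semitones, which makes it a perfect fifth; the second version is higher, so the direction is up.
Checking another pair — A5 → E6 — gives the same interval.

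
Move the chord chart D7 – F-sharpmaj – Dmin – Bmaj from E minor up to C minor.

E minor up to C minor is a minor sixth; each chord root moves by that interval while the quality stays the same.
D7: root D up a minor sixth → Bb, giving Bb7.
F-sharpmaj: root F-sharp up a minor sixth → D, giving Dmaj.
Dmin: root D up a minor sixth → Bb, giving Bbmin.
Bmaj: root B up a minor sixth → G, giving Gmaj.

Bb7 Dmaj Bbmin Gmaj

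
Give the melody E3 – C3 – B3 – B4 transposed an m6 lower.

A minor sixth down from E3 gives G#2.
C3: a sixth down reaches E, and 8 semitones makes it E2.
A minor sixth down from B3 gives D#3.
B4: a sixth down reaches D, and 8 semitones makes it D#4.

G#2 E2 D#3 D#4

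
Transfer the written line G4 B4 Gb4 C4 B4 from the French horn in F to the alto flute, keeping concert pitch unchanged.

F4 A4 Fb4 Bb3 A4

First find concert pitch: the French horn in F sounds a perfect fifth below written, so G4 B4 Gb4 C4 B4 sounds C4 E4 Cb4 F3 E4.
Then write for alto flute: it sounds a perfect fourth below written, so the part must be a perfect fourth above concert.
C4 → F4
E4 → A4
Cb4 → Fb4
F3 → Bb3
E4 → A4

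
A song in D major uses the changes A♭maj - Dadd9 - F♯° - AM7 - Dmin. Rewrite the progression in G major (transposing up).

D major up to G major is a perfect fourth; each chord root moves by that interval while the quality stays the same.
A♭maj: root A♭ up a perfect fourth → Db, giving Dbmaj.
Dadd9: root D up a perfect fourth → G, giving Gadd9.
F♯°: root F♯ up a perfect fourth → B, giving B°.
AM7: root A up a perfect fourth → D, giving DM7.
Dmin: root D up a perfect fourth → G, giving Gmin.

Dbmaj Gadd9 B° DM7 Gmin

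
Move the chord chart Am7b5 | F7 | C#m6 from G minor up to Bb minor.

Cm7b5 Ab7 Em6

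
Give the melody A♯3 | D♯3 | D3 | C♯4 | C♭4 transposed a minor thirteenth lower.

C##2 F##1 F#1 E#2 Eb2

A#3 → C##2
D#3 → F##1
D3 → F#1
C#4 → E#2
Cb4 → Eb2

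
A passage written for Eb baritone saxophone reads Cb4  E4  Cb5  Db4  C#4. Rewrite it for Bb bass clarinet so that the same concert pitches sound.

Fb3 A3 Fb4 Gb3 F#3

First find concert pitch: the Eb baritone saxophone sounds a major thirteenth below written, so Cb4 E4 Cb5 Db4 C#4 sounds Ebb2 G2 Ebb3 Fb2 E2.
Then write for Bb bass clarinet: it sounds a major ninth below written, so the part must be a major ninth above concert.
Ebb2 → Fb3
G2 → A3
Ebb3 → Fb4
Fb2 → Gb3
E2 → F#3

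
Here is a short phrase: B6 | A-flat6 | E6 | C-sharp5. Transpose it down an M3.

A major third down from B6 gives G6.
Ab6 down a major third is Fb6.
E6: a third down reaches C, and 4 semitones makes it C6.
C#5 down a major third is A4.

G6 Fb6 C6 A4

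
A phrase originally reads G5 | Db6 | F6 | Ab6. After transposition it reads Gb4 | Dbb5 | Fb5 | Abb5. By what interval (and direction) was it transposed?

From G5 to Gb4 is 8 letter names — an octave of some quality.
Gb4 to G5 is 13 semitones, which makes it an augmented octave; the second version is lower, so the direction is down.
Checking another pair — Ab6 → Abb5 — gives the same interval.

down an augmented octave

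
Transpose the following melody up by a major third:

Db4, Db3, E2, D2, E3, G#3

Db4 becomes F4
Db3 becomes F3
E2 becomes G#2
D2 becomes F#2
E3 becomes G#3
G#3 becomes B#3

F4 F3 G#2 F#2 G#3 B#3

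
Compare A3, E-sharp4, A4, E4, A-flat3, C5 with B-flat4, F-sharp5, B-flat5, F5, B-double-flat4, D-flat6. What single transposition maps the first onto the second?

From A3 to Bb4 is 9 letter names — a ninth of some quality.
A3 to Bb4 is 13 semitones, which makes it a minor ninth; the second version is higher, so the direction is up.
Checking another pair — C5 → Db6 — gives the same interval.

up a minor ninth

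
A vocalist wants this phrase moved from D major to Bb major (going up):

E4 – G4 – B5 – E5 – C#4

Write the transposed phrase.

D major to Bb major up is a minor sixth, so every note moves up by that interval.
E4 becomes C5
G4 becomes Eb5
B5 becomes G6
E5 becomes C6
C#4 becomes A4

C5 Eb5 G6 C6 A4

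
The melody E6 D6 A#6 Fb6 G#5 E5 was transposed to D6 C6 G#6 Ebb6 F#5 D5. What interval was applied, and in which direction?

From E6 to D6 is 2 letter names — a second of some quality.
D6 to E6 is 2 semitones, which makes it a major second; the second version is lower, so the direction is down.
Checking another pair — E5 → D5 — gives the same interval.

down a major second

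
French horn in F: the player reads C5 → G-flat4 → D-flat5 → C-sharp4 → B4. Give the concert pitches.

F4 Cb4 Gb4 F#3 E4

The French horn in F sounds a perfect fifth below written, so transpose each written note down a perfect fifth.
C5 gives F4
Gb4 gives Cb4
Db5 gives Gb4
C#4 gives F#3
B4 gives E4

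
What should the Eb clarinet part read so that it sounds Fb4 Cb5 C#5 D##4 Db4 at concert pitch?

Written C4 sounds as Eb4 on the Eb clarinet, so concert pitches are written a minor third down.
Fb4 gives Db4
Cb5 gives Ab4
C#5 gives A#4
D##4 gives B##3
Db4 gives Bb3

Db4 Ab4 A#4 B##3 Bb3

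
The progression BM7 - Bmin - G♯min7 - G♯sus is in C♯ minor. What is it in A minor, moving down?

C♯ minor down to A minor is a major third; each chord root moves by that interval while the quality stays the same.
BM7: root B down a major third → G, giving GM7.
Bmin: root B down a major third → G, giving Gmin.
G♯min7: root G♯ down a major third → E, giving Emin7.
G♯sus: root G♯ down a major third → E, giving Esus.

GM7 Gmin Emin7 Esus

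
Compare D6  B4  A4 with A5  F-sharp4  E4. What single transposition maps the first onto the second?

Take the first pair: D6 → A5. D to A spans 4 letter names, so the interval is some kind of fourth.
A5 to D6 is 5 semitones, which makes it a perfect fourth; the second version is lower, so the direction is down.
Checking another pair — A4 → E4 — gives the same interval.

down a perfect fourth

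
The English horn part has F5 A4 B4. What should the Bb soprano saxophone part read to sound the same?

C5 E4 F#4

First find concert pitch: the English horn sounds a perfect fifth below written, so F5 A4 B4 sounds Bb4 D4 E4.
Then write for Bb soprano saxophone: it sounds a major second below written, so the part must be a major second above concert.
Bb4 → C5
D4 → E4
E4 → F#4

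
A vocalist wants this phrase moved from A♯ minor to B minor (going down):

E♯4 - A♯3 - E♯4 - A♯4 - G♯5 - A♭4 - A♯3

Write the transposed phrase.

A♯ minor to B minor down is a major seventh, so every note moves down by that interval.
E#4 to F#3
A#3 to B2
E#4 to F#3
A#4 to B3
G#5 to A4
Ab4 to Bbb3
A#3 to B2

F#3 B2 F#3 B3 A4 Bbb3 B2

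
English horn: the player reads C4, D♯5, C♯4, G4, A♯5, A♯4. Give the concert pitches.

F3 G#4 F#3 C4 D#5 D#4

The English horn sounds a perfect fifth below written, so transpose each written note down a perfect fifth.
C4 -> F3
D#5 -> G#4
C#4 -> F#3
G4 -> C4
A#5 -> D#5
A#4 -> D#4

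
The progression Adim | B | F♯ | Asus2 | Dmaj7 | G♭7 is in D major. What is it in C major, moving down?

Gdim A E Gsus2 Cmaj7 Fb7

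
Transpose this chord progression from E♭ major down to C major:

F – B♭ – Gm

D G Em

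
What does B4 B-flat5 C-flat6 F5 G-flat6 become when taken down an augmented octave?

B4 down an augmented octave is Bb3.
Bb5: an octave down reaches B, and 13 semitones makes it Bbb4.
Cb6 down an augmented octave is Cbb5.
An augmented octave down from F5 gives Fb4.
An augmented octave down from Gb6 gives Gbb5.

Bb3 Bbb4 Cbb5 Fb4 Gbb5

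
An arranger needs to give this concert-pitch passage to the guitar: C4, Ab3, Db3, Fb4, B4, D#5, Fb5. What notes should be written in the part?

The guitar sounds a perfect octave below written, so the written part must be a perfect octave above concert — transpose each note up.
C4 to C5
Ab3 to Ab4
Db3 to Db4
Fb4 to Fb5
B4 to B5
D#5 to D#6
Fb5 to Fb6

C5 Ab4 Db4 Fb5 B5 D#6 Fb6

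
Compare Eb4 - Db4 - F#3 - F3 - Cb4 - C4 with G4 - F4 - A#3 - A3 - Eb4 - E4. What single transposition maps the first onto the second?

Take the first pair: Eb4 → G4. E to G spans 3 letter names, so the interval is some kind of third.
Eb4 to G4 is 4 semitones, which makes it a major third; the second version is higher, so the direction is up.
Checking another pair — C4 → E4 — gives the same interval.

up a major third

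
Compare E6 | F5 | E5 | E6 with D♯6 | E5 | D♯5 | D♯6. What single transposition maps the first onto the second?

down a minor second

From E6 to D#6 is 2 letter names — a second of some quality.
D#6 to E6 is 1 semitone, which makes it a minor second; the second version is lower, so the direction is down.
Checking another pair — E6 → D#6 — gives the same interval.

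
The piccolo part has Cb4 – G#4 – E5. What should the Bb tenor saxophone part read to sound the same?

First find concert pitch: the piccolo sounds a perfect octave above written, so Cb4 G#4 E5 sounds Cb5 G#5 E6.
Then write for Bb tenor saxophone: it sounds a major ninth below written, so the part must be a major ninth above concert.
Cb5 → Db6
G#5 → A#6
E6 → F#7

Db6 A#6 F#7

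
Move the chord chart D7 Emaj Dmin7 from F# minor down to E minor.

F# minor down to E minor is a major second; each chord root moves by that interval while the quality stays the same.
D7: root D down a major second → C, giving C7.
Emaj: root E down a major second → D, giving Dmaj.
Dmin7: root D down a major second → C, giving Cmin7.

C7 Dmaj Cmin7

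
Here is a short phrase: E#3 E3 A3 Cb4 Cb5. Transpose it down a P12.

E#3 → A#1
E3 → A1
A3 → D2
Cb4 → Fb2
Cb5 → Fb3

A#1 A1 D2 Fb2 Fb3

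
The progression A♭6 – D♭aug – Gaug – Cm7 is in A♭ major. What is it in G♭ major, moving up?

A♭ major up to G♭ major is a minor seventh; each chord root moves by that interval while the quality stays the same.
A♭6: root A♭ up a minor seventh → Gb, giving Gb6.
D♭aug: root D♭ up a minor seventh → Cb, giving Cbaug.
Gaug: root G up a minor seventh → F, giving Faug.
Cm7: root C up a minor seventh → Bb, giving Bbm7.

Gb6 Cbaug Faug Bbm7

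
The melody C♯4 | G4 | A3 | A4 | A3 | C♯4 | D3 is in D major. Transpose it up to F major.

E4 Bb4 C4 C5 C4 E4 F3

D major to F major up is a minor third, so every note moves up by that interval.
C#4 → E4
G4 → Bb4
A3 → C4
A4 → C5
A3 → C4
C#4 → E4
D3 → F3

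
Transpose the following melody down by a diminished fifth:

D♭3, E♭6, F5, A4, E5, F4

G2 A5 B4 D#4 A#4 B3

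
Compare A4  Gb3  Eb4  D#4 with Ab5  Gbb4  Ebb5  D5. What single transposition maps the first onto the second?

up a diminished octave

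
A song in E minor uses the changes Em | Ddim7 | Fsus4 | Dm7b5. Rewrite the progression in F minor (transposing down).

E minor down to F minor is a major seventh; each chord root moves by that interval while the quality stays the same.
Em: root E down a major seventh → F, giving Fm.
Ddim7: root D down a major seventh → Eb, giving Ebdim7.
Fsus4: root F down a major seventh → Gb, giving Gbsus4.
Dm7b5: root D down a major seventh → Eb, giving Ebm7b5.

Fm Ebdim7 Gbsus4 Ebm7b5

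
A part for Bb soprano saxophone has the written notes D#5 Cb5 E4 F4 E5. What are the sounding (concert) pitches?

C#5 Bbb4 D4 Eb4 D5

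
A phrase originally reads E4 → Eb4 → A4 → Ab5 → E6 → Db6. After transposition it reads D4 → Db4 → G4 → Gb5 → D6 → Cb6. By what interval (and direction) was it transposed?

From E4 to D4 is 2 letter names — a second of some quality.
D4 to E4 is 2 semitones, which makes it a major second; the second version is lower, so the direction is down.
Checking another pair — Db6 → Cb6 — gives the same interval.

down a major second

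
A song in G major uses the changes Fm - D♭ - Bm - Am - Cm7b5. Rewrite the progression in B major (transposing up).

Am F D#m C#m Em7b5

G major up to B major is a major third; each chord root moves by that interval while the quality stays the same.
Fm: root F up a major third → A, giving Am.
D♭: root D♭ up a major third → F, giving F.
Bm: root B up a major third → D#, giving D#m.
Am: root A up a major third → C#, giving C#m.
Cm7b5: root C up a major third → E, giving Em7b5.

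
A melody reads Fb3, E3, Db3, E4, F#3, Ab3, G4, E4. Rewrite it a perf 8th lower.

Fb2 E2 Db2 E3 F#2 Ab2 G3 E3

Fb3 down a perfect octave is Fb2.
E3: an octave down reaches E, and 12 semitones makes it E2.
A perfect octave down from Db3 gives Db2.
A perfect octave down from E4 gives E3.
A perfect octave down from F#3 gives F#2.
A perfect octave down from Ab3 gives Ab2.
G4: an octave down reaches G, and 12 semitones makes it G3.
A perfect octave down from E4 gives E3.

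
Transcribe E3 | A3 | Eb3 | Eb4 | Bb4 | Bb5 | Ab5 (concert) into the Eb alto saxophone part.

Written C4 sounds as Eb3 on the Eb alto saxophone, so concert pitches are written a major sixth up.
E3 becomes C#4
A3 becomes F#4
Eb3 becomes C4
Eb4 becomes C5
Bb4 becomes G5
Bb5 becomes G6
Ab5 becomes F6

C#4 F#4 C4 C5 G5 G6 F6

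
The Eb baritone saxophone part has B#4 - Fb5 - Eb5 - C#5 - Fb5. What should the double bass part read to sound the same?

D#4 Abb4 Gb4 E4 Abb4

First find concert pitch: the Eb baritone saxophone sounds a major thirteenth below written, so B#4 Fb5 Eb5 C#5 Fb5 sounds D#3 Abb3 Gb3 E3 Abb3.
Then write for double bass: it sounds a perfect octave below written, so the part must be a perfect octave above concert.
D#3 → D#4
Abb3 → Abb4
Gb3 → Gb4
E3 → E4
Abb3 → Abb4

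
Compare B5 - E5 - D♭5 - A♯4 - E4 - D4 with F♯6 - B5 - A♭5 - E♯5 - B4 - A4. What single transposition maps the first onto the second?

up a perfect fifth

From B5 to F#6 is 5 letter names — a fifth of some quality.
B5 to F#6 is 7 semitones, which makes it a perfect fifth; the second version is higher, so the direction is up.
Checking another pair — D4 → A4 — gives the same interval.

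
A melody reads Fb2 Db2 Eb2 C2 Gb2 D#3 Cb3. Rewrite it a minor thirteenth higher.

Dbb4 Bbb3 Cb4 Ab3 Ebb4 B4 Abb4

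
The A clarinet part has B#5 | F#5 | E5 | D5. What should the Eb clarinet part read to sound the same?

E##5 B#4 A#4 G#4

First find concert pitch: the A clarinet sounds a minor third below written, so B#5 F#5 E5 D5 sounds G##5 D#5 C#5 B4.
Then write for Eb clarinet: it sounds a minor third above written, so the part must be a minor third below concert.
G##5 → E##5
D#5 → B#4
C#5 → A#4
B4 → G#4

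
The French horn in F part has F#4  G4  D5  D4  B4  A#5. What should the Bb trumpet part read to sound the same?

C#4 D4 A4 A3 F#4 E#5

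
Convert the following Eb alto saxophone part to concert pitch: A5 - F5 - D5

The Eb alto saxophone sounds a major sixth below written, so transpose each written note down a major sixth.
A5 -> C5
F5 -> Ab4
D5 -> F4

C5 Ab4 F4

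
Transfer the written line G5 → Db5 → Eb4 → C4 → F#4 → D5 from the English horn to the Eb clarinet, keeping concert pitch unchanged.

First find concert pitch: the English horn sounds a perfect fifth below written, so G5 Db5 Eb4 C4 F#4 D5 sounds C5 Gb4 Ab3 F3 B3 G4.
Then write for Eb clarinet: it sounds a minor third above written, so the part must be a minor third below concert.
C5 → A4
Gb4 → Eb4
Ab3 → F3
F3 → D3
B3 → G#3
G4 → E4

A4 Eb4 F3 D3 G#3 E4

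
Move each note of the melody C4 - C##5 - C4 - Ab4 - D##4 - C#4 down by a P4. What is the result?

G3 G##4 G3 Eb4 A##3 G#3

A perfect fourth down from C4 gives G3.
C##5: a fourth down reaches G, and 5 semitones makes it G##4.
A perfect fourth down from C4 gives G3.
A perfect fourth down from Ab4 gives Eb4.
D##4 down a perfect fourth is A##3.
C#4: a fourth down reaches G, and 5 semitones makes it G#3.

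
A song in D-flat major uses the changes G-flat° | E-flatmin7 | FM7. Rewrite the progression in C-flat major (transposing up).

Fb° Dbmin7 EbM7

D-flat major up to C-flat major is a minor seventh; each chord root moves by that interval while the quality stays the same.
G-flat°: root G-flat up a minor seventh → Fb, giving Fb°.
E-flatmin7: root E-flat up a minor seventh → Db, giving Dbmin7.
FM7: root F up a minor seventh → Eb, giving EbM7.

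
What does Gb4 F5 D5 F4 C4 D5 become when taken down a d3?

Gb4 gives E4
F5 gives D#5
D5 gives B#4
F4 gives D#4
C4 gives A#3
D5 gives B#4

E4 D#5 B#4 D#4 A#3 B#4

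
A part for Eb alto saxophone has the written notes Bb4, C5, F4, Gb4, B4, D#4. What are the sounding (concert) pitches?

Db4 Eb4 Ab3 Bbb3 D4 F#3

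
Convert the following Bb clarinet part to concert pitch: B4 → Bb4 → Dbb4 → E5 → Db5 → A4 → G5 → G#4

A4 Ab4 Cbb4 D5 Cb5 G4 F5 F#4

The Bb clarinet sounds a major second below written, so transpose each written note down a major second.
B4 becomes A4
Bb4 becomes Ab4
Dbb4 becomes Cbb4
E5 becomes D5
Db5 becomes Cb5
A4 becomes G4
G5 becomes F5
G#4 becomes F#4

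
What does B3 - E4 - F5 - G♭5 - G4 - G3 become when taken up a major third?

B3: a third up reaches D, and 4 semitones makes it D#4.
E4: a third up reaches G, and 4 semitones makes it G#4.
F5 up a major third is A5.
A major third up from Gb5 gives Bb5.
G4: a third up reaches B, and 4 semitones makes it B4.
G3 up a major third is B3.

D#4 G#4 A5 Bb5 B4 B3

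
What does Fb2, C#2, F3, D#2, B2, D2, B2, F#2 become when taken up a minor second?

Gbb2 D2 Gb3 E2 C3 Eb2 C3 G2

Fb2 gives Gbb2
C#2 gives D2
F3 gives Gb3
D#2 gives E2
B2 gives C3
D2 gives Eb2
B2 gives C3
F#2 gives G2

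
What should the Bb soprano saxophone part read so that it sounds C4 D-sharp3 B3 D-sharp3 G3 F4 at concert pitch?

D4 E#3 C#4 E#3 A3 G4

Written C4 sounds as Bb3 on the Bb soprano saxophone, so concert pitches are written a major second up.
C4 becomes D4
D#3 becomes E#3
B3 becomes C#4
D#3 becomes E#3
G3 becomes A3
F4 becomes G4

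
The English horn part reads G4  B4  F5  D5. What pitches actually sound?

C4 E4 Bb4 G4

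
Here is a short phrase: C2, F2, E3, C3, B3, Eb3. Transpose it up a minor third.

C2 to Eb2
F2 to Ab2
E3 to G3
C3 to Eb3
B3 to D4
Eb3 to Gb3

Eb2 Ab2 G3 Eb3 D4 Gb3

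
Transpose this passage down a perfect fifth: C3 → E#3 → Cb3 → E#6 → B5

F2 A#2 Fb2 A#5 E5

A perfect fifth down from C3 gives F2.
A perfect fifth down from E#3 gives A#2.
Cb3: a fifth down reaches F, and 7 semitones makes it Fb2.
A perfect fifth down from E#6 gives A#5.
B5: a fifth down reaches E, and 7 semitones makes it E5.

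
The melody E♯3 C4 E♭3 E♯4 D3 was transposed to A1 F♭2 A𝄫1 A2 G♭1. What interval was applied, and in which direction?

down an augmented twelfth

Take the first pair: E#3 → A1. E to A spans 12 letter names, so the interval is some kind of twelfth.
A1 to E#3 is 20 semitones, which makes it an augmented twelfth; the second version is lower, so the direction is down.
Checking another pair — D3 → Gb1 — gives the same interval.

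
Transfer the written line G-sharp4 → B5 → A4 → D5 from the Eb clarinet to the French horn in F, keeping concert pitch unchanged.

First find concert pitch: the Eb clarinet sounds a minor third above written, so G-sharp4 B5 A4 D5 sounds B4 D6 C5 F5.
Then write for French horn in F: it sounds a perfect fifth below written, so the part must be a perfect fifth above concert.
B4 → F#5
D6 → A6
C5 → G5
F5 → C6

F#5 A6 G5 C6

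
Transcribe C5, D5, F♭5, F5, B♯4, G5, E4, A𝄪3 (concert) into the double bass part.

The double bass sounds a perfect octave below written, so the written part must be a perfect octave above concert — transpose each note up.
C5 gives C6
D5 gives D6
Fb5 gives Fb6
F5 gives F6
B#4 gives B#5
G5 gives G6
E4 gives E5
A##3 gives A##4

C6 D6 Fb6 F6 B#5 G6 E5 A##4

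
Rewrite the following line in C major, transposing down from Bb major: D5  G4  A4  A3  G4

Bb major to C major down is a minor seventh, so every note moves down by that interval.
D5 becomes E4
G4 becomes A3
A4 becomes B3
A3 becomes B2
G4 becomes A3

E4 A3 B3 B2 A3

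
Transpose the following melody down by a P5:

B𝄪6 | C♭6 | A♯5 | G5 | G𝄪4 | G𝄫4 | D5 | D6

E##6 Fb5 D#5 C5 C##4 Cbb4 G4 G5

B##6 to E##6
Cb6 to Fb5
A#5 to D#5
G5 to C5
G##4 to C##4
Gbb4 to Cbb4
D5 to G4
D6 to G5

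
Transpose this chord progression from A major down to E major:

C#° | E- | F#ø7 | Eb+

G#° B- C#ø7 Bb+

A major down to E major is a perfect fourth; each chord root moves by that interval while the quality stays the same.
C#°: root C# down a perfect fourth → G#, giving G#°.
E-: root E down a perfect fourth → B, giving B-.
F#ø7: root F# down a perfect fourth → C#, giving C#ø7.
Eb+: root Eb down a perfect fourth → Bb, giving Bb+.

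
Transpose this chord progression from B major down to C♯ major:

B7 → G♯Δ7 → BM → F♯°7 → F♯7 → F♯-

C#7 A#Δ7 C#M G#°7 G#7 G#-

B major down to C♯ major is a minor seventh; each chord root moves by that interval while the quality stays the same.
B7: root B down a minor seventh → C#, giving C#7.
G♯Δ7: root G♯ down a minor seventh → A#, giving A#Δ7.
BM: root B down a minor seventh → C#, giving C#M.
F♯°7: root F♯ down a minor seventh → G#, giving G#°7.
F♯7: root F♯ down a minor seventh → G#, giving G#7.
F♯-: root F♯ down a minor seventh → G#, giving G#-.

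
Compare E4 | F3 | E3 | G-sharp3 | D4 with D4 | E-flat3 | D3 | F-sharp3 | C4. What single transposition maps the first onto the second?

From E4 to D4 is 2 letter names — a second of some quality.
D4 to E4 is 2 semitones, which makes it a major second; the second version is lower, so the direction is down.
Checking another pair — D4 → C4 — gives the same interval.

down a major second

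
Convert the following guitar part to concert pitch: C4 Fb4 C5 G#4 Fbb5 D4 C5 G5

C3 Fb3 C4 G#3 Fbb4 D3 C4 G4

Written C4 on the guitar sounds as C3, a perfect octave lower; apply that shift to every note.
C4 to C3
Fb4 to Fb3
C5 to C4
G#4 to G#3
Fbb5 to Fbb4
D4 to D3
C5 to C4
G5 to G4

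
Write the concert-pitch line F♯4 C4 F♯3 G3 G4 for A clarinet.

A4 Eb4 A3 Bb3 Bb4

The A clarinet sounds a minor third below written, so the written part must be a minor third above concert — transpose each note up.
F#4 becomes A4
C4 becomes Eb4
F#3 becomes A3
G3 becomes Bb3
G4 becomes Bb4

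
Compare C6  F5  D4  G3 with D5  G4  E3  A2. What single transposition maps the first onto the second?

Take the first pair: C6 → D5. C to D spans 7 letter names, so the interval is some kind of seventh.
D5 to C6 is 10 semitones, which makes it a minor seventh; the second version is lower, so the direction is down.
Checking another pair — G3 → A2 — gives the same interval.

down a minor seventh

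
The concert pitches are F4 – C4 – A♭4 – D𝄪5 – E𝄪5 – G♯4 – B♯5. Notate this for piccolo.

The piccolo sounds a perfect octave above written, so the written part must be a perfect octave below concert — transpose each note down.
F4 gives F3
C4 gives C3
Ab4 gives Ab3
D##5 gives D##4
E##5 gives E##4
G#4 gives G#3
B#5 gives B#4

F3 C3 Ab3 D##4 E##4 G#3 B#4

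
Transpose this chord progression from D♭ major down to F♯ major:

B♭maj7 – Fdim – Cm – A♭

D#maj7 A#dim E#m C#

D♭ major down to F♯ major is a diminished sixth; each chord root moves by that interval while the quality stays the same.
B♭maj7: root B♭ down a diminished sixth → D#, giving D#maj7.
Fdim: root F down a diminished sixth → A#, giving A#dim.
Cm: root C down a diminished sixth → E#, giving E#m.
A♭: root A♭ down a diminished sixth → C#, giving C#.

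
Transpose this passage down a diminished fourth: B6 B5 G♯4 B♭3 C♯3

F##6 F##5 D##4 F#3 G##2

B6 to F##6
B5 to F##5
G#4 to D##4
Bb3 to F#3
C#3 to G##2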